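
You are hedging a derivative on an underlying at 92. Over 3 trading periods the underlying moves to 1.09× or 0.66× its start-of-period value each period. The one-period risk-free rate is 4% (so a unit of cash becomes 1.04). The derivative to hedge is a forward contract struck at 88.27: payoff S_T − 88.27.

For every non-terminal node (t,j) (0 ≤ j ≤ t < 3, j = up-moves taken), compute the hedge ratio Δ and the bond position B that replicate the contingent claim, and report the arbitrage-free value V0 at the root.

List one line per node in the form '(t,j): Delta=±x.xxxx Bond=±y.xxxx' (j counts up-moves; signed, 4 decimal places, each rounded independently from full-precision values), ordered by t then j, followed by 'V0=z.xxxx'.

Since d<R<u, set p* = (R−d)/(u−d) = 0.8837; price each node as the discounted p*-expectation of its children.
Terminal payoffs: V(3,0)=-61.8204, V(3,1)=-44.5880, V(3,2)=-16.1286, V(3,3)=30.8727
  t=2,j=0: stock 40.0752 → up 43.6820 (V=-44.5880), down 26.4496 (V=-61.8204). Price -44.7998; hedge Δ=1.0000, bond B=-84.8750.
  t=2,j=1: stock 66.1848 → up 72.1414 (V=-16.1286), down 43.6820 (V=-44.5880). Price -18.6902; hedge Δ=1.0000, bond B=-84.8750.
  t=2,j=2: stock 109.3052 → up 119.1427 (V=30.8727), down 72.1414 (V=-16.1286). Price 24.4302; hedge Δ=1.0000, bond B=-84.8750.
  t=1,j=0: stock 60.7200 → up 66.1848 (V=-18.6902), down 40.0752 (V=-44.7998). Price -20.8906; hedge Δ=1.0000, bond B=-81.6106.
  t=1,j=1: stock 100.2800 → up 109.3052 (V=24.4302), down 66.1848 (V=-18.6902). Price 18.6694; hedge Δ=1.0000, bond B=-81.6106.
  t=0,j=0: stock 92.0000 → up 100.2800 (V=18.6694), down 60.7200 (V=-20.8906). Price 13.5283; hedge Δ=1.0000, bond B=-78.4717.
Self-financing check: at every node Δ·S+B equals the discounted successor values.

(0,0): Delta=1.0000 Bond=-78.4717
(1,0): Delta=1.0000 Bond=-81.6106
(1,1): Delta=1.0000 Bond=-81.6106
(2,0): Delta=1.0000 Bond=-84.8750
(2,1): Delta=1.0000 Bond=-84.8750
(2,2): Delta=1.0000 Bond=-84.8750
V0=13.5283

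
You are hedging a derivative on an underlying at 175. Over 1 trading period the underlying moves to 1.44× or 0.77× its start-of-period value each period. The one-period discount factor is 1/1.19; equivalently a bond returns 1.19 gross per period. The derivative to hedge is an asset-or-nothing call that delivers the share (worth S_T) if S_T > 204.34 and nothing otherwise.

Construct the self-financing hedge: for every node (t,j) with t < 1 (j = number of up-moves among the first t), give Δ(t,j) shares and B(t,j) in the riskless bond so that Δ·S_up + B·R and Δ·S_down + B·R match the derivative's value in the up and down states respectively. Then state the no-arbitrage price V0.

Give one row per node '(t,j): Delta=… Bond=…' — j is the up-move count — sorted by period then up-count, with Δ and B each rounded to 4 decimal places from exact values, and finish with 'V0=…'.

(0,0): Delta=2.1493 Bond=-243.3714
V0=132.7480

No-arbitrage ⇒ martingale measure with p* = (R−d)/(u−d) = 0.6269.
At expiry t=1: V(1,0)=0.0000, V(1,1)=252.0000
(0,0): S=175.0000. Δ = (V_up−V_dn)/(S_up−S_dn) = (252.0000−0.0000)/(252.0000−134.7500) = 2.1493. V = [p*·252.0000 + (1−p*)·0.0000]/1.19 = 132.7480. B = V − Δ·S = -243.3714.
The time-0 hedge costs 132.7480, which is the no-arbitrage price.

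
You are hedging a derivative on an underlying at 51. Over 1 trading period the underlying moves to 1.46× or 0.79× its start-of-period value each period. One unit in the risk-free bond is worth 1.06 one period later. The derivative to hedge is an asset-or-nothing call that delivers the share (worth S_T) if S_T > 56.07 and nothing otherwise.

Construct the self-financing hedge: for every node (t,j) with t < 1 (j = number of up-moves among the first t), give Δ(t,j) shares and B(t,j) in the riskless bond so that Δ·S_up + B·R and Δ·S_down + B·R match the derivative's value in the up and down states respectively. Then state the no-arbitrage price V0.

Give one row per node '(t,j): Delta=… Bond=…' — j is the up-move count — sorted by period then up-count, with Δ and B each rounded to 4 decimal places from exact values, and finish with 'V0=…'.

(0,0): Delta=2.1791 Bond=-82.8265
V0=28.3078

Risk-neutral probability p* = (R−d)/(u−d) = (1.06−0.79)/(1.46−0.79) = 0.4030.
Terminal payoffs: V(1,0)=0.0000, V(1,1)=74.4600
(0,0): S=51.0000. Δ = (V_up−V_dn)/(S_up−S_dn) = (74.4600−0.0000)/(74.4600−40.2900) = 2.1791. V = [p*·74.4600 + (1−p*)·0.0000]/1.06 = 28.3078. B = V − Δ·S = -82.8265.
Root portfolio cost Δ·51+B reproduces V0=28.3078.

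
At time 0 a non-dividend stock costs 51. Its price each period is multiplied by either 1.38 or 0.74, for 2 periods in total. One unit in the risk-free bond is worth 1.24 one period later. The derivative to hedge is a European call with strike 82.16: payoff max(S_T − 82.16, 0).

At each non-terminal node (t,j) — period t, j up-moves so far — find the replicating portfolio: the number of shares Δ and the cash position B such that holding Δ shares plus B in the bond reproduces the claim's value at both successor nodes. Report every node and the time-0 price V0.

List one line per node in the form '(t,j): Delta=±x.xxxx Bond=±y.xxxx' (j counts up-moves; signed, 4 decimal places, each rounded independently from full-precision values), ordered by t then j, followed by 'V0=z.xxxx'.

Since d<R<u, set p* = (R−d)/(u−d) = 0.7813; price each node as the discounted p*-expectation of its children.
Terminal payoffs: V(2,0)=0.0000, V(2,1)=0.0000, V(2,2)=14.9644
Node (1,0) S=37.7400: V=(p*·0.0000+(1−p*)·0.0000)/1.24=0.0000; Δ=(0.0000−0.0000)/(52.0812−27.9276)=0.0000; B=V−Δ·S=0.0000
Node (1,1) S=70.3800: V=(p*·14.9644+(1−p*)·0.0000)/1.24=9.4282; Δ=(14.9644−0.0000)/(97.1244−52.0812)=0.3322; B=V−Δ·S=-13.9537
Node (0,0) S=51.0000: V=(p*·9.4282+(1−p*)·0.0000)/1.24=5.9401; Δ=(9.4282−0.0000)/(70.3800−37.7400)=0.2889; B=V−Δ·S=-8.7914
Self-financing check: at every node Δ·S+B equals the discounted successor values.

(0,0): Delta=0.2889 Bond=-8.7914
(1,0): Delta=0.0000 Bond=0.0000
(1,1): Delta=0.3322 Bond=-13.9537
V0=5.9401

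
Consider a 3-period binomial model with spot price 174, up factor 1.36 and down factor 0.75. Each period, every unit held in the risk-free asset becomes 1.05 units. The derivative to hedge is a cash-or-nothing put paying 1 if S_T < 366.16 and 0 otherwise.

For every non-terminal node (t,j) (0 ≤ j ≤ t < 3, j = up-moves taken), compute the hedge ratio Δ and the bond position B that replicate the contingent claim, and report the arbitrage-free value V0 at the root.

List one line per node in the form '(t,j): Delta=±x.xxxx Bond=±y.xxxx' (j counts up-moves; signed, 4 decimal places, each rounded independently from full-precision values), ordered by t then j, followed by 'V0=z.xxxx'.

Under the risk-neutral measure, an up-move has probability p* = (R−d)/(u−d) = 0.4918 and values discount at R = 1.05.
At expiry t=3: V(3,0)=1.0000, V(3,1)=1.0000, V(3,2)=1.0000, V(3,3)=0.0000
(2,0): S=97.8750. Δ = (V_up−V_dn)/(S_up−S_dn) = (1.0000−1.0000)/(133.1100−73.4062) = 0.0000. V = [p*·1.0000 + (1−p*)·1.0000]/1.05 = 0.9524. B = V − Δ·S = 0.9524.
(2,1): S=177.4800. Δ = (V_up−V_dn)/(S_up−S_dn) = (1.0000−1.0000)/(241.3728−133.1100) = 0.0000. V = [p*·1.0000 + (1−p*)·1.0000]/1.05 = 0.9524. B = V − Δ·S = 0.9524.
(2,2): S=321.8304. Δ = (V_up−V_dn)/(S_up−S_dn) = (0.0000−1.0000)/(437.6893−241.3728) = -0.0051. V = [p*·0.0000 + (1−p*)·1.0000]/1.05 = 0.4840. B = V − Δ·S = 2.1233.
(1,0): S=130.5000. Δ = (V_up−V_dn)/(S_up−S_dn) = (0.9524−0.9524)/(177.4800−97.8750) = 0.0000. V = [p*·0.9524 + (1−p*)·0.9524]/1.05 = 0.9070. B = V − Δ·S = 0.9070.
(1,1): S=236.6400. Δ = (V_up−V_dn)/(S_up−S_dn) = (0.4840−0.9524)/(321.8304−177.4800) = -0.0032. V = [p*·0.4840 + (1−p*)·0.9524]/1.05 = 0.6876. B = V − Δ·S = 1.4555.
(0,0): S=174.0000. Δ = (V_up−V_dn)/(S_up−S_dn) = (0.6876−0.9070)/(236.6400−130.5000) = -0.0021. V = [p*·0.6876 + (1−p*)·0.9070]/1.05 = 0.7611. B = V − Δ·S = 1.1207.
Check: Δ(0,0)·S0 + B(0,0) = 0.7611 = V0.

(0,0): Delta=-0.0021 Bond=1.1207
(1,0): Delta=0.0000 Bond=0.9070
(1,1): Delta=-0.0032 Bond=1.4555
(2,0): Delta=0.0000 Bond=0.9524
(2,1): Delta=0.0000 Bond=0.9524
(2,2): Delta=-0.0051 Bond=2.1233
V0=0.7611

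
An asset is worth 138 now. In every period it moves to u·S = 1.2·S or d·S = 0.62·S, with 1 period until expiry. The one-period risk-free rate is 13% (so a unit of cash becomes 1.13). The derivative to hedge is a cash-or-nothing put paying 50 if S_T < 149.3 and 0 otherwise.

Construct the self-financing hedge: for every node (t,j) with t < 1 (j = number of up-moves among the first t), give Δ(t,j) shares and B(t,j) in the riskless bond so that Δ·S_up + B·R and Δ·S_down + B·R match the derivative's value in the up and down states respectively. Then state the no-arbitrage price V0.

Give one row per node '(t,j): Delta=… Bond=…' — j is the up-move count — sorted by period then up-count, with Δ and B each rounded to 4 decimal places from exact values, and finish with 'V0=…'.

(0,0): Delta=-0.6247 Bond=91.5471
V0=5.3403

Since d<R<u, set p* = (R−d)/(u−d) = 0.8793; price each node as the discounted p*-expectation of its children.
Terminal payoffs: V(1,0)=50.0000, V(1,1)=0.0000
  t=0,j=0: stock 138.0000 → up 165.6000 (V=0.0000), down 85.5600 (V=50.0000). Price 5.3403; hedge Δ=-0.6247, bond B=91.5471.
The time-0 hedge costs 5.3403, which is the no-arbitrage price.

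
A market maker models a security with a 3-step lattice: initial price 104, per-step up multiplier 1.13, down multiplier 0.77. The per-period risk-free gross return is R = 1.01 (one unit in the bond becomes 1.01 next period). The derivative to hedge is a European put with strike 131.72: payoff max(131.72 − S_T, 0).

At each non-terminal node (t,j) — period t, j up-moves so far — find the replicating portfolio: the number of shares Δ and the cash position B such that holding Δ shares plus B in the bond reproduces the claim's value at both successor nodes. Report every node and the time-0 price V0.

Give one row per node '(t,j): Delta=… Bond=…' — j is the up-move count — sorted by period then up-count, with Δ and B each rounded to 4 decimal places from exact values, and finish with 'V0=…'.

(0,0): Delta=-0.7866 Bond=110.9234
(1,0): Delta=-1.0000 Bond=129.1246
(1,1): Delta=-0.7138 Bond=103.4866
(2,0): Delta=-1.0000 Bond=130.4158
(2,1): Delta=-1.0000 Bond=130.4158
(2,2): Delta=-0.6163 Bond=91.5743
V0=29.1208

Under the risk-neutral measure, an up-move has probability p* = (R−d)/(u−d) = 0.6667 and values discount at R = 1.01.
Payoff layer (t=3): V(3,0)=84.2406, V(3,1)=62.0424, V(3,2)=29.4658, V(3,3)=0.0000
(2,0): S=61.6616. Δ = (V_up−V_dn)/(S_up−S_dn) = (62.0424−84.2406)/(69.6776−47.4794) = -1.0000. V = [p*·62.0424 + (1−p*)·84.2406]/1.01 = 68.7542. B = V − Δ·S = 130.4158.
(2,1): S=90.4904. Δ = (V_up−V_dn)/(S_up−S_dn) = (29.4658−62.0424)/(102.2542−69.6776) = -1.0000. V = [p*·29.4658 + (1−p*)·62.0424]/1.01 = 39.9254. B = V − Δ·S = 130.4158.
(2,2): S=132.7976. Δ = (V_up−V_dn)/(S_up−S_dn) = (0.0000−29.4658)/(150.0613−102.2542) = -0.6163. V = [p*·0.0000 + (1−p*)·29.4658]/1.01 = 9.7247. B = V − Δ·S = 91.5743.
(1,0): S=80.0800. Δ = (V_up−V_dn)/(S_up−S_dn) = (39.9254−68.7542)/(90.4904−61.6616) = -1.0000. V = [p*·39.9254 + (1−p*)·68.7542]/1.01 = 49.0446. B = V − Δ·S = 129.1246.
(1,1): S=117.5200. Δ = (V_up−V_dn)/(S_up−S_dn) = (9.7247−39.9254)/(132.7976−90.4904) = -0.7138. V = [p*·9.7247 + (1−p*)·39.9254]/1.01 = 19.5957. B = V − Δ·S = 103.4866.
(0,0): S=104.0000. Δ = (V_up−V_dn)/(S_up−S_dn) = (19.5957−49.0446)/(117.5200−80.0800) = -0.7866. V = [p*·19.5957 + (1−p*)·49.0446]/1.01 = 29.1208. B = V − Δ·S = 110.9234.
Check: Δ(0,0)·S0 + B(0,0) = 29.1208 = V0.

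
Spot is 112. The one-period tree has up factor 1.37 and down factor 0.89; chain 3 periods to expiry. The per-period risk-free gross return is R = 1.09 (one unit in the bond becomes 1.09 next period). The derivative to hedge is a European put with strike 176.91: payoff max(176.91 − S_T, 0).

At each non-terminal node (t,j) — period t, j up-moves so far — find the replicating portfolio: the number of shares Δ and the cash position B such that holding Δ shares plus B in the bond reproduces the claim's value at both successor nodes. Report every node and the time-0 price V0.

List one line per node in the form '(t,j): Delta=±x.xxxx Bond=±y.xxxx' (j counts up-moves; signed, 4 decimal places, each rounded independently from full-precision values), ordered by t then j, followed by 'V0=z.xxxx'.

(0,0): Delta=-0.6483 Bond=105.8057
(1,0): Delta=-0.9187 Bond=142.2824
(1,1): Delta=-0.4023 Bond=77.5924
(2,0): Delta=-1.0000 Bond=162.3028
(2,1): Delta=-0.8447 Bond=144.9869
(2,2): Delta=0.0000 Bond=0.0000
V0=33.1999

No-arbitrage ⇒ martingale measure with p* = (R−d)/(u−d) = 0.4167.
Payoff layer (t=3): V(3,0)=97.9535, V(3,1)=55.3702, V(3,2)=0.0000, V(3,3)=0.0000
  t=2,j=0: stock 88.7152 → up 121.5398 (V=55.3702), down 78.9565 (V=97.9535). Price 73.5876; hedge Δ=-1.0000, bond B=162.3028.
  t=2,j=1: stock 136.5616 → up 187.0894 (V=0.0000), down 121.5398 (V=55.3702). Price 29.6324; hedge Δ=-0.8447, bond B=144.9869.
  t=2,j=2: stock 210.2128 → up 287.9915 (V=0.0000), down 187.0894 (V=0.0000). Price 0.0000; hedge Δ=0.0000, bond B=0.0000.
  t=1,j=0: stock 99.6800 → up 136.5616 (V=29.6324), down 88.7152 (V=73.5876). Price 50.7091; hedge Δ=-0.9187, bond B=142.2824.
  t=1,j=1: stock 153.4400 → up 210.2128 (V=0.0000), down 136.5616 (V=29.6324). Price 15.8583; hedge Δ=-0.4023, bond B=77.5924.
  t=0,j=0: stock 112.0000 → up 153.4400 (V=15.8583), down 99.6800 (V=50.7091). Price 33.1999; hedge Δ=-0.6483, bond B=105.8057.
The time-0 hedge costs 33.1999, which is the no-arbitrage price.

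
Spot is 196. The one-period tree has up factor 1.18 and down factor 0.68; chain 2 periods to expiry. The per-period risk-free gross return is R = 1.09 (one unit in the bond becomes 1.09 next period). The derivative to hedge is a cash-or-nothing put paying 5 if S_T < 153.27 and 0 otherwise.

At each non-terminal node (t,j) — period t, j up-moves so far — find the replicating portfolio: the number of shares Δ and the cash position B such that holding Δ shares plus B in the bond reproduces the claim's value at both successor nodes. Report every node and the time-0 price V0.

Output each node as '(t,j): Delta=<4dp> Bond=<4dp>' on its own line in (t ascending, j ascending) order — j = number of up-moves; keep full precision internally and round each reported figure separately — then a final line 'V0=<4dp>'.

Under the risk-neutral measure, an up-move has probability p* = (R−d)/(u−d) = 0.8200 and values discount at R = 1.09.
Terminal values V(2,·): V(2,0)=5.0000, V(2,1)=0.0000, V(2,2)=0.0000
Node (1,0) S=133.2800: V=(p*·0.0000+(1−p*)·5.0000)/1.09=0.8257; Δ=(0.0000−5.0000)/(157.2704−90.6304)=-0.0750; B=V−Δ·S=10.8257
Node (1,1) S=231.2800: V=(p*·0.0000+(1−p*)·0.0000)/1.09=0.0000; Δ=(0.0000−0.0000)/(272.9104−157.2704)=0.0000; B=V−Δ·S=0.0000
Node (0,0) S=196.0000: V=(p*·0.0000+(1−p*)·0.8257)/1.09=0.1364; Δ=(0.0000−0.8257)/(231.2800−133.2800)=-0.0084; B=V−Δ·S=1.7877
Self-financing check: at every node Δ·S+B equals the discounted successor values.

(0,0): Delta=-0.0084 Bond=1.7877
(1,0): Delta=-0.0750 Bond=10.8257
(1,1): Delta=0.0000 Bond=0.0000
V0=0.1364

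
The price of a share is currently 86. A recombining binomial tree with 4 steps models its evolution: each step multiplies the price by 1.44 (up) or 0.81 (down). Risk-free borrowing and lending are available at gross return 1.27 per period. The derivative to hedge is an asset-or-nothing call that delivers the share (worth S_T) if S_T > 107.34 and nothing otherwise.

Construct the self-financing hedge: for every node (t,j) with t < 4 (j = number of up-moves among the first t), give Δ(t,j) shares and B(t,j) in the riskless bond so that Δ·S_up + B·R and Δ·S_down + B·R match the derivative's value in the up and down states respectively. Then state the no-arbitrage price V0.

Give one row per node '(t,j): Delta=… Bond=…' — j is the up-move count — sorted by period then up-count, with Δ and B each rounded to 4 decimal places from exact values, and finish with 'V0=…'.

(0,0): Delta=1.0895 Bond=-9.2231
(1,0): Delta=1.3368 Bond=-28.9389
(1,1): Delta=1.0381 Bond=-5.3474
(2,0): Delta=1.8923 Bond=-68.1001
(2,1): Delta=1.2213 Bond=-25.1674
(2,2): Delta=1.0000 Bond=0.0000
(3,0): Delta=0.0000 Bond=0.0000
(3,1): Delta=2.2857 Bond=-118.4498
(3,2): Delta=1.0000 Bond=0.0000
(3,3): Delta=1.0000 Bond=0.0000
V0=84.4728

The replicating-portfolio and risk-neutral prices coincide; use p* = (1.27−0.81)/(1.44−0.81) = 0.7302 for the latter.
Payoff layer (t=4): V(4,0)=0.0000, V(4,1)=0.0000, V(4,2)=117.0021, V(4,3)=208.0036, V(4,4)=369.7843
  t=3,j=0: stock 45.7039 → up 65.8137 (V=0.0000), down 37.0202 (V=0.0000). Price 0.0000; hedge Δ=0.0000, bond B=0.0000.
  t=3,j=1: stock 81.2514 → up 117.0021 (V=117.0021), down 65.8137 (V=0.0000). Price 67.2678; hedge Δ=2.2857, bond B=-118.4498.
  t=3,j=2: stock 144.4470 → up 208.0036 (V=208.0036), down 117.0021 (V=117.0021). Price 144.4470; hedge Δ=1.0000, bond B=0.0000.
  t=3,j=3: stock 256.7946 → up 369.7843 (V=369.7843), down 208.0036 (V=208.0036). Price 256.7946; hedge Δ=1.0000, bond B=0.0000.
  t=2,j=0: stock 56.4246 → up 81.2514 (V=67.2678), down 45.7039 (V=0.0000). Price 38.6741; hedge Δ=1.8923, bond B=-68.1001.
  t=2,j=1: stock 100.3104 → up 144.4470 (V=144.4470), down 81.2514 (V=67.2678). Price 97.3392; hedge Δ=1.2213, bond B=-25.1674.
  t=2,j=2: stock 178.3296 → up 256.7946 (V=256.7946), down 144.4470 (V=144.4470). Price 178.3296; hedge Δ=1.0000, bond B=0.0000.
  t=1,j=0: stock 69.6600 → up 100.3104 (V=97.3392), down 56.4246 (V=38.6741). Price 64.1803; hedge Δ=1.3368, bond B=-28.9389.
  t=1,j=1: stock 123.8400 → up 178.3296 (V=178.3296), down 100.3104 (V=97.3392). Price 123.2087; hedge Δ=1.0381, bond B=-5.3474.
  t=0,j=0: stock 86.0000 → up 123.8400 (V=123.2087), down 69.6600 (V=64.1803). Price 84.4728; hedge Δ=1.0895, bond B=-9.2231.
Check: Δ(0,0)·S0 + B(0,0) = 84.4728 = V0.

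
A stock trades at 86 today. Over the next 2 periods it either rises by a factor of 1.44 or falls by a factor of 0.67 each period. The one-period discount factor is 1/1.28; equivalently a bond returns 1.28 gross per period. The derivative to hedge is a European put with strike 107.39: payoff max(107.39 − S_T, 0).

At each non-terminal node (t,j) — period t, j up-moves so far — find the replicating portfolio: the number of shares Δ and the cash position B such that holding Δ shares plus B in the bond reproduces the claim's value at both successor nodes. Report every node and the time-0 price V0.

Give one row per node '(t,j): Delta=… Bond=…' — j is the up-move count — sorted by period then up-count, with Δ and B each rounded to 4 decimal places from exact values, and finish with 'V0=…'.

(0,0): Delta=-0.3370 Bond=35.6993
(1,0): Delta=-1.0000 Bond=83.8984
(1,1): Delta=-0.2561 Bond=35.6745
V0=6.7192

Since d<R<u, set p* = (R−d)/(u−d) = 0.7922; price each node as the discounted p*-expectation of its children.
Payoff layer (t=2): V(2,0)=68.7846, V(2,1)=24.4172, V(2,2)=0.0000
(1,0): S=57.6200. Δ = (V_up−V_dn)/(S_up−S_dn) = (24.4172−68.7846)/(82.9728−38.6054) = -1.0000. V = [p*·24.4172 + (1−p*)·68.7846]/1.28 = 26.2784. B = V − Δ·S = 83.8984.
(1,1): S=123.8400. Δ = (V_up−V_dn)/(S_up−S_dn) = (0.0000−24.4172)/(178.3296−82.9728) = -0.2561. V = [p*·0.0000 + (1−p*)·24.4172]/1.28 = 3.9638. B = V − Δ·S = 35.6745.
(0,0): S=86.0000. Δ = (V_up−V_dn)/(S_up−S_dn) = (3.9638−26.2784)/(123.8400−57.6200) = -0.3370. V = [p*·3.9638 + (1−p*)·26.2784]/1.28 = 6.7192. B = V − Δ·S = 35.6993.
Self-financing check: at every node Δ·S+B equals the discounted successor values.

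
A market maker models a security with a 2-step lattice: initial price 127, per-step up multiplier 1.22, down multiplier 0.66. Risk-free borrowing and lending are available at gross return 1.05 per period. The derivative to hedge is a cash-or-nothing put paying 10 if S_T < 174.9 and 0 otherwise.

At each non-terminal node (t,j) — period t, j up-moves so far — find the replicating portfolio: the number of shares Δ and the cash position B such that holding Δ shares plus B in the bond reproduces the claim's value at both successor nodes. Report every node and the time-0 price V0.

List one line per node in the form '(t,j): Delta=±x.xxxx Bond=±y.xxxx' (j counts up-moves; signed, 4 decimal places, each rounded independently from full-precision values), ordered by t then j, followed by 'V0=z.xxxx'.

(0,0): Delta=-0.0933 Bond=16.5151
(1,0): Delta=0.0000 Bond=9.5238
(1,1): Delta=-0.1153 Bond=20.7483
V0=4.6711

The replicating-portfolio and risk-neutral prices coincide; use p* = (1.05−0.66)/(1.22−0.66) = 0.6964 for the latter.
At expiry t=2: V(2,0)=10.0000, V(2,1)=10.0000, V(2,2)=0.0000
Node (1,0) S=83.8200: V=(p*·10.0000+(1−p*)·10.0000)/1.05=9.5238; Δ=(10.0000−10.0000)/(102.2604−55.3212)=0.0000; B=V−Δ·S=9.5238
Node (1,1) S=154.9400: V=(p*·0.0000+(1−p*)·10.0000)/1.05=2.8912; Δ=(0.0000−10.0000)/(189.0268−102.2604)=-0.1153; B=V−Δ·S=20.7483
Node (0,0) S=127.0000: V=(p*·2.8912+(1−p*)·9.5238)/1.05=4.6711; Δ=(2.8912−9.5238)/(154.9400−83.8200)=-0.0933; B=V−Δ·S=16.5151
Root portfolio cost Δ·127+B reproduces V0=4.6711.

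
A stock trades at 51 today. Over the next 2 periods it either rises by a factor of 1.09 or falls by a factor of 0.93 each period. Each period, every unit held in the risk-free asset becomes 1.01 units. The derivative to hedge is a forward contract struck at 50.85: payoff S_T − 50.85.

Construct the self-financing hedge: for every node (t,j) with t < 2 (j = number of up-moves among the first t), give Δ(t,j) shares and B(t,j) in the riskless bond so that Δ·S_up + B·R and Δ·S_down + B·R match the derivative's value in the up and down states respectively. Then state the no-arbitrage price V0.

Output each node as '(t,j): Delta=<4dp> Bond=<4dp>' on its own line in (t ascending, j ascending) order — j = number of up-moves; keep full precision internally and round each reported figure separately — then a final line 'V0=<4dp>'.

Under the risk-neutral measure, an up-move has probability p* = (R−d)/(u−d) = 0.5000 and values discount at R = 1.01.
Terminal payoffs: V(2,0)=-6.7401, V(2,1)=0.8487, V(2,2)=9.7431
  t=1,j=0: stock 47.4300 → up 51.6987 (V=0.8487), down 44.1099 (V=-6.7401). Price -2.9165; hedge Δ=1.0000, bond B=-50.3465.
  t=1,j=1: stock 55.5900 → up 60.5931 (V=9.7431), down 51.6987 (V=0.8487). Price 5.2435; hedge Δ=1.0000, bond B=-50.3465.
  t=0,j=0: stock 51.0000 → up 55.5900 (V=5.2435), down 47.4300 (V=-2.9165). Price 1.1519; hedge Δ=1.0000, bond B=-49.8481.
Each (Δ,B) replicates both successor values, so the strategy is self-financing and V0 is arbitrage-free.

(0,0): Delta=1.0000 Bond=-49.8481
(1,0): Delta=1.0000 Bond=-50.3465
(1,1): Delta=1.0000 Bond=-50.3465
V0=1.1519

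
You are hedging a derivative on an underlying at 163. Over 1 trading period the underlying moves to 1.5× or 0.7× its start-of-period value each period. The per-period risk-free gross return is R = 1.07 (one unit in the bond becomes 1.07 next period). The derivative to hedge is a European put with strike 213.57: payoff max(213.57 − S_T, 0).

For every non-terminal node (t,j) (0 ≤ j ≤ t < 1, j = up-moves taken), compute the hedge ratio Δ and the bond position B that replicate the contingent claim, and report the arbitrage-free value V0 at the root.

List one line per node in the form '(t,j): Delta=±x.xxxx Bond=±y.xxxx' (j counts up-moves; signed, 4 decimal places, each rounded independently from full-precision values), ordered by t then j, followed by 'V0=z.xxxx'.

Under the risk-neutral measure, an up-move has probability p* = (R−d)/(u−d) = 0.4625 and values discount at R = 1.07.
At expiry t=1: V(1,0)=99.4700, V(1,1)=0.0000
Node (0,0) S=163.0000: V=(p*·0.0000+(1−p*)·99.4700)/1.07=49.9674; Δ=(0.0000−99.4700)/(244.5000−114.1000)=-0.7628; B=V−Δ·S=174.3049
The time-0 hedge costs 49.9674, which is the no-arbitrage price.

(0,0): Delta=-0.7628 Bond=174.3049
V0=49.9674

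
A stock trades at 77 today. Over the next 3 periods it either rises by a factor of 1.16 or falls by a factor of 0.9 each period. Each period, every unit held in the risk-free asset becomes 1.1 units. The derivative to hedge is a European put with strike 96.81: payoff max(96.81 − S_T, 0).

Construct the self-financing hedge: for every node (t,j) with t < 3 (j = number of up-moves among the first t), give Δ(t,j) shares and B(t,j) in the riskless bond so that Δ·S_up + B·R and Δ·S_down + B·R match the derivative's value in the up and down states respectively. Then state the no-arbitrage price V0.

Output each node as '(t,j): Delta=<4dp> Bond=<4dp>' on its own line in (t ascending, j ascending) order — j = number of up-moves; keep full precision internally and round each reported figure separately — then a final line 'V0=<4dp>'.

(0,0): Delta=-0.4289 Bond=36.7574
(1,0): Delta=-1.0000 Bond=80.0083
(1,1): Delta=-0.2960 Bond=28.5605
(2,0): Delta=-1.0000 Bond=88.0091
(2,1): Delta=-1.0000 Bond=88.0091
(2,2): Delta=-0.1321 Bond=14.4388
V0=3.7298

Under the risk-neutral measure, an up-move has probability p* = (R−d)/(u−d) = 0.7692 and values discount at R = 1.1.
Terminal payoffs: V(3,0)=40.6770, V(3,1)=24.4608, V(3,2)=3.5599, V(3,3)=0.0000
  t=2,j=0: stock 62.3700 → up 72.3492 (V=24.4608), down 56.1330 (V=40.6770). Price 25.6391; hedge Δ=-1.0000, bond B=88.0091.
  t=2,j=1: stock 80.3880 → up 93.2501 (V=3.5599), down 72.3492 (V=24.4608). Price 7.6211; hedge Δ=-1.0000, bond B=88.0091.
  t=2,j=2: stock 103.6112 → up 120.1890 (V=0.0000), down 93.2501 (V=3.5599). Price 0.7468; hedge Δ=-0.1321, bond B=14.4388.
  t=1,j=0: stock 69.3000 → up 80.3880 (V=7.6211), down 62.3700 (V=25.6391). Price 10.7083; hedge Δ=-1.0000, bond B=80.0083.
  t=1,j=1: stock 89.3200 → up 103.6112 (V=0.7468), down 80.3880 (V=7.6211). Price 2.1211; hedge Δ=-0.2960, bond B=28.5605.
  t=0,j=0: stock 77.0000 → up 89.3200 (V=2.1211), down 69.3000 (V=10.7083). Price 3.7298; hedge Δ=-0.4289, bond B=36.7574.
Root portfolio cost Δ·77+B reproduces V0=3.7298.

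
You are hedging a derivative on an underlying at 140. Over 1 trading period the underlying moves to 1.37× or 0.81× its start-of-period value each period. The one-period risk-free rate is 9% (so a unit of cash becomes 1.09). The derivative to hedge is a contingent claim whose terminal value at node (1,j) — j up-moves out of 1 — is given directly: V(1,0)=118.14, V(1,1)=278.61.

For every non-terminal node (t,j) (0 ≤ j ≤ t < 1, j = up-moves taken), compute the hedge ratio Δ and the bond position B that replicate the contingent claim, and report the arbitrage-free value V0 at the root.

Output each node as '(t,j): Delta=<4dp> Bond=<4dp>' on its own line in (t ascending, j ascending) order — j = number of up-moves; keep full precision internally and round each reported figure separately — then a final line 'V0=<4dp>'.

The replicating-portfolio and risk-neutral prices coincide; use p* = (1.09−0.81)/(1.37−0.81) = 0.5000 for the latter.
At expiry t=1: V(1,0)=118.1400, V(1,1)=278.6100
Node (0,0) S=140.0000: V=(p*·278.6100+(1−p*)·118.1400)/1.09=181.9954; Δ=(278.6100−118.1400)/(191.8000−113.4000)=2.0468; B=V−Δ·S=-104.5582
Self-financing check: at every node Δ·S+B equals the discounted successor values.

(0,0): Delta=2.0468 Bond=-104.5582
V0=181.9954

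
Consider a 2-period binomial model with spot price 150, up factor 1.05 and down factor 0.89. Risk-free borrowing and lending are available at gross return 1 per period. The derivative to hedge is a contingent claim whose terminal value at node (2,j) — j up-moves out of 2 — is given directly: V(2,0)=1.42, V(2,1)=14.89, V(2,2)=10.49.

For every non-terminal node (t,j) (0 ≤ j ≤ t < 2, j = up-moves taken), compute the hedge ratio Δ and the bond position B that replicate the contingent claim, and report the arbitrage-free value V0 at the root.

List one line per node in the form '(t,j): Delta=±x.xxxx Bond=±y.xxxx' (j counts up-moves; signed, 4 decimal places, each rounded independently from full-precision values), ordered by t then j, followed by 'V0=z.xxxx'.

(0,0): Delta=0.0493 Bond=4.0925
(1,0): Delta=0.6306 Bond=-73.5069
(1,1): Delta=-0.1746 Bond=39.3650
V0=11.4949

Since d<R<u, set p* = (R−d)/(u−d) = 0.6875; price each node as the discounted p*-expectation of its children.
Payoff layer (t=2): V(2,0)=1.4200, V(2,1)=14.8900, V(2,2)=10.4900
  t=1,j=0: stock 133.5000 → up 140.1750 (V=14.8900), down 118.8150 (V=1.4200). Price 10.6806; hedge Δ=0.6306, bond B=-73.5069.
  t=1,j=1: stock 157.5000 → up 165.3750 (V=10.4900), down 140.1750 (V=14.8900). Price 11.8650; hedge Δ=-0.1746, bond B=39.3650.
  t=0,j=0: stock 150.0000 → up 157.5000 (V=11.8650), down 133.5000 (V=10.6806). Price 11.4949; hedge Δ=0.0493, bond B=4.0925.
Self-financing check: at every node Δ·S+B equals the discounted successor values.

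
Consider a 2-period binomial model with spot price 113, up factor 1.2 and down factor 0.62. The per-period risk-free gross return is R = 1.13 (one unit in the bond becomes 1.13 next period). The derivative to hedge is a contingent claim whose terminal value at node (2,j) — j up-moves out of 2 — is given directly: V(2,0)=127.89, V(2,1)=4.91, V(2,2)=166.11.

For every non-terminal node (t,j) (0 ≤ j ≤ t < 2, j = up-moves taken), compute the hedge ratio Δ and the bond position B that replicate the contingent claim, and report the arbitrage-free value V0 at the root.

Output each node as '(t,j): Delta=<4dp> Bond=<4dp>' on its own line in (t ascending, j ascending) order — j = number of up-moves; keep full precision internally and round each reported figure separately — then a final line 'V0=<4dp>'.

Risk-neutral probability p* = (R−d)/(u−d) = (1.13−0.62)/(1.2−0.62) = 0.8793.
At expiry t=2: V(2,0)=127.8900, V(2,1)=4.9100, V(2,2)=166.1100
(1,0): S=70.0600. Δ = (V_up−V_dn)/(S_up−S_dn) = (4.9100−127.8900)/(84.0720−43.4372) = -3.0265. V = [p*·4.9100 + (1−p*)·127.8900]/1.13 = 17.4800. B = V − Δ·S = 229.5145.
(1,1): S=135.6000. Δ = (V_up−V_dn)/(S_up−S_dn) = (166.1100−4.9100)/(162.7200−84.0720) = 2.0496. V = [p*·166.1100 + (1−p*)·4.9100]/1.13 = 129.7830. B = V − Δ·S = -148.1480.
(0,0): S=113.0000. Δ = (V_up−V_dn)/(S_up−S_dn) = (129.7830−17.4800)/(135.6000−70.0600) = 1.7135. V = [p*·129.7830 + (1−p*)·17.4800]/1.13 = 102.8577. B = V − Δ·S = -90.7682.
Each (Δ,B) replicates both successor values, so the strategy is self-financing and V0 is arbitrage-free.

(0,0): Delta=1.7135 Bond=-90.7682
(1,0): Delta=-3.0265 Bond=229.5145
(1,1): Delta=2.0496 Bond=-148.1480
V0=102.8577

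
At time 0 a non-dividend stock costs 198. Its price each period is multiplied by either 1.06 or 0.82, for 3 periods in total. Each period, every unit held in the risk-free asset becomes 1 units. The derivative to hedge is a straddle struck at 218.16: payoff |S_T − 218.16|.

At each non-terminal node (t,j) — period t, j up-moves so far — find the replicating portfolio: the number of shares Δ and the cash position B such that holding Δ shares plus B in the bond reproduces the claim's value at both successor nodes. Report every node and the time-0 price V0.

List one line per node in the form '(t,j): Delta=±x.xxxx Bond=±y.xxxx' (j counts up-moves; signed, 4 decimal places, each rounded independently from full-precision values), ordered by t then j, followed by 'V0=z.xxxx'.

Under the risk-neutral measure, an up-move has probability p* = (R−d)/(u−d) = 0.7500 and values discount at R = 1.
Terminal payoffs: V(3,0)=108.9891, V(3,1)=77.0367, V(3,2)=35.7323, V(3,3)=17.6612
(2,0): S=133.1352. Δ = (V_up−V_dn)/(S_up−S_dn) = (77.0367−108.9891)/(141.1233−109.1709) = -1.0000. V = [p*·77.0367 + (1−p*)·108.9891]/1 = 85.0248. B = V − Δ·S = 218.1600.
(2,1): S=172.1016. Δ = (V_up−V_dn)/(S_up−S_dn) = (35.7323−77.0367)/(182.4277−141.1233) = -1.0000. V = [p*·35.7323 + (1−p*)·77.0367]/1 = 46.0584. B = V − Δ·S = 218.1600.
(2,2): S=222.4728. Δ = (V_up−V_dn)/(S_up−S_dn) = (17.6612−35.7323)/(235.8212−182.4277) = -0.3385. V = [p*·17.6612 + (1−p*)·35.7323]/1 = 22.1790. B = V − Δ·S = 97.4754.
(1,0): S=162.3600. Δ = (V_up−V_dn)/(S_up−S_dn) = (46.0584−85.0248)/(172.1016−133.1352) = -1.0000. V = [p*·46.0584 + (1−p*)·85.0248]/1 = 55.8000. B = V − Δ·S = 218.1600.
(1,1): S=209.8800. Δ = (V_up−V_dn)/(S_up−S_dn) = (22.1790−46.0584)/(222.4728−172.1016) = -0.4741. V = [p*·22.1790 + (1−p*)·46.0584]/1 = 28.1488. B = V − Δ·S = 127.6465.
(0,0): S=198.0000. Δ = (V_up−V_dn)/(S_up−S_dn) = (28.1488−55.8000)/(209.8800−162.3600) = -0.5819. V = [p*·28.1488 + (1−p*)·55.8000]/1 = 35.0616. B = V − Δ·S = 150.2749.
Root portfolio cost Δ·198+B reproduces V0=35.0616.

(0,0): Delta=-0.5819 Bond=150.2749
(1,0): Delta=-1.0000 Bond=218.1600
(1,1): Delta=-0.4741 Bond=127.6465
(2,0): Delta=-1.0000 Bond=218.1600
(2,1): Delta=-1.0000 Bond=218.1600
(2,2): Delta=-0.3385 Bond=97.4754
V0=35.0616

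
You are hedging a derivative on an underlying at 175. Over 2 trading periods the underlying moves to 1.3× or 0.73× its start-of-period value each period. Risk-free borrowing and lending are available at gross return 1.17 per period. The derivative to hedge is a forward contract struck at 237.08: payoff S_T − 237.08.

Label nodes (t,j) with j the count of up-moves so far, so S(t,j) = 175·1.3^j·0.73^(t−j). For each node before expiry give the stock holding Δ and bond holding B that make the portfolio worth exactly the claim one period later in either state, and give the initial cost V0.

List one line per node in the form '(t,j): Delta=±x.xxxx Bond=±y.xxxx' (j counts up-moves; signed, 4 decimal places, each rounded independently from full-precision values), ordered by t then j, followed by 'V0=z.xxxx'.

(0,0): Delta=1.0000 Bond=-173.1902
(1,0): Delta=1.0000 Bond=-202.6325
(1,1): Delta=1.0000 Bond=-202.6325
V0=1.8098

Under the risk-neutral measure, an up-move has probability p* = (R−d)/(u−d) = 0.7719 and values discount at R = 1.17.
Payoff layer (t=2): V(2,0)=-143.8225, V(2,1)=-71.0050, V(2,2)=58.6700
(1,0): S=127.7500. Δ = (V_up−V_dn)/(S_up−S_dn) = (-71.0050−-143.8225)/(166.0750−93.2575) = 1.0000. V = [p*·-71.0050 + (1−p*)·-143.8225]/1.17 = -74.8825. B = V − Δ·S = -202.6325.
(1,1): S=227.5000. Δ = (V_up−V_dn)/(S_up−S_dn) = (58.6700−-71.0050)/(295.7500−166.0750) = 1.0000. V = [p*·58.6700 + (1−p*)·-71.0050]/1.17 = 24.8675. B = V − Δ·S = -202.6325.
(0,0): S=175.0000. Δ = (V_up−V_dn)/(S_up−S_dn) = (24.8675−-74.8825)/(227.5000−127.7500) = 1.0000. V = [p*·24.8675 + (1−p*)·-74.8825]/1.17 = 1.8098. B = V − Δ·S = -173.1902.
Each (Δ,B) replicates both successor values, so the strategy is self-financing and V0 is arbitrage-free.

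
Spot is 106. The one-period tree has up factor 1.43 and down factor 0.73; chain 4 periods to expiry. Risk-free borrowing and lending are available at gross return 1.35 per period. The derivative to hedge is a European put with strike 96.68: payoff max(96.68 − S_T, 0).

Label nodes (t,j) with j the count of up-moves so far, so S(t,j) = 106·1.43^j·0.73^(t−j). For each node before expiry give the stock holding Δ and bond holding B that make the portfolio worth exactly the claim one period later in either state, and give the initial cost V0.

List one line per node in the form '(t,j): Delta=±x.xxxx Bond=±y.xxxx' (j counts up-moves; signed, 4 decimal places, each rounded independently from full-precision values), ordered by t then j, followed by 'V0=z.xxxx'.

The replicating-portfolio and risk-neutral prices coincide; use p* = (1.35−0.73)/(1.43−0.73) = 0.8857 for the latter.
At expiry t=4: V(4,0)=66.5779, V(4,1)=37.7128, V(4,2)=0.0000, V(4,3)=0.0000, V(4,4)=0.0000
Node (3,0) S=41.2358: V=(p*·37.7128+(1−p*)·66.5779)/1.35=30.3790; Δ=(37.7128−66.5779)/(58.9672−30.1021)=-1.0000; B=V−Δ·S=71.6148
Node (3,1) S=80.7770: V=(p*·0.0000+(1−p*)·37.7128)/1.35=3.1926; Δ=(0.0000−37.7128)/(115.5111−58.9672)=-0.6670; B=V−Δ·S=57.0681
Node (3,2) S=158.2344: V=(p*·0.0000+(1−p*)·0.0000)/1.35=0.0000; Δ=(0.0000−0.0000)/(226.2751−115.5111)=0.0000; B=V−Δ·S=0.0000
Node (3,3) S=309.9659: V=(p*·0.0000+(1−p*)·0.0000)/1.35=0.0000; Δ=(0.0000−0.0000)/(443.2513−226.2751)=0.0000; B=V−Δ·S=0.0000
Node (2,0) S=56.4874: V=(p*·3.1926+(1−p*)·30.3790)/1.35=4.6664; Δ=(3.1926−30.3790)/(80.7770−41.2358)=-0.6875; B=V−Δ·S=43.5041
Node (2,1) S=110.6534: V=(p*·0.0000+(1−p*)·3.1926)/1.35=0.2703; Δ=(0.0000−3.1926)/(158.2344−80.7770)=-0.0412; B=V−Δ·S=4.8312
Node (2,2) S=216.7594: V=(p*·0.0000+(1−p*)·0.0000)/1.35=0.0000; Δ=(0.0000−0.0000)/(309.9659−158.2344)=0.0000; B=V−Δ·S=0.0000
Node (1,0) S=77.3800: V=(p*·0.2703+(1−p*)·4.6664)/1.35=0.5724; Δ=(0.2703−4.6664)/(110.6534−56.4874)=-0.0812; B=V−Δ·S=6.8525
Node (1,1) S=151.5800: V=(p*·0.0000+(1−p*)·0.2703)/1.35=0.0229; Δ=(0.0000−0.2703)/(216.7594−110.6534)=-0.0025; B=V−Δ·S=0.4090
Node (0,0) S=106.0000: V=(p*·0.0229+(1−p*)·0.5724)/1.35=0.0635; Δ=(0.0229−0.5724)/(151.5800−77.3800)=-0.0074; B=V−Δ·S=0.8484
The time-0 hedge costs 0.0635, which is the no-arbitrage price.

(0,0): Delta=-0.0074 Bond=0.8484
(1,0): Delta=-0.0812 Bond=6.8525
(1,1): Delta=-0.0025 Bond=0.4090
(2,0): Delta=-0.6875 Bond=43.5041
(2,1): Delta=-0.0412 Bond=4.8312
(2,2): Delta=0.0000 Bond=0.0000
(3,0): Delta=-1.0000 Bond=71.6148
(3,1): Delta=-0.6670 Bond=57.0681
(3,2): Delta=0.0000 Bond=0.0000
(3,3): Delta=0.0000 Bond=0.0000
V0=0.0635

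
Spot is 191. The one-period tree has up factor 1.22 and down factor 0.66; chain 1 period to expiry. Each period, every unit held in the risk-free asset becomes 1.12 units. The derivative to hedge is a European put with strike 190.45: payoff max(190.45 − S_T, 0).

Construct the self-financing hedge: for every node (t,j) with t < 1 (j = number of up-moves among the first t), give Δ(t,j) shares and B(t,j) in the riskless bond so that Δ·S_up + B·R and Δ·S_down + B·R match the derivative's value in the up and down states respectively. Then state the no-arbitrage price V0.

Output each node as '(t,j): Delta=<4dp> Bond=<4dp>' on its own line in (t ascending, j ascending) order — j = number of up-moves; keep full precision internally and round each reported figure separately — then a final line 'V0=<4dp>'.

(0,0): Delta=-0.6020 Bond=125.2484
V0=10.2663

Risk-neutral probability p* = (R−d)/(u−d) = (1.12−0.66)/(1.22−0.66) = 0.8214.
Payoff layer (t=1): V(1,0)=64.3900, V(1,1)=0.0000
Node (0,0) S=191.0000: V=(p*·0.0000+(1−p*)·64.3900)/1.12=10.2663; Δ=(0.0000−64.3900)/(233.0200−126.0600)=-0.6020; B=V−Δ·S=125.2484
Check: Δ(0,0)·S0 + B(0,0) = 10.2663 = V0.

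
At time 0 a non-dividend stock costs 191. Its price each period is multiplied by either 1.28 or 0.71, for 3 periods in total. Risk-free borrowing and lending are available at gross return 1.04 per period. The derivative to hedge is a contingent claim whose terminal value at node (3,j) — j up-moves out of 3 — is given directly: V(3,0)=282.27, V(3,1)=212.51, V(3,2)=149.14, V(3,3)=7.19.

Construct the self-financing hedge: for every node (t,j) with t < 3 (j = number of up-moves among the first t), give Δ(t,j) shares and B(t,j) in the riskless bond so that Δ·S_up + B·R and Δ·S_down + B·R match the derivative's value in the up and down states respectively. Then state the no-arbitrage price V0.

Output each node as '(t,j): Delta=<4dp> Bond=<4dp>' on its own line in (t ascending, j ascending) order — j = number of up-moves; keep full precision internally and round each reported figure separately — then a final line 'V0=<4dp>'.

(0,0): Delta=-0.7715 Bond=281.6254
(1,0): Delta=-0.8218 Bond=299.7120
(1,1): Delta=-0.7512 Bond=287.9292
(2,0): Delta=-1.2711 Bond=354.9654
(2,1): Delta=-0.6405 Bond=280.2352
(2,2): Delta=-0.7958 Bond=313.4182
V0=134.2782

Under the risk-neutral measure, an up-move has probability p* = (R−d)/(u−d) = 0.5789 and values discount at R = 1.04.
At expiry t=3: V(3,0)=282.2700, V(3,1)=212.5100, V(3,2)=149.1400, V(3,3)=7.1900
(2,0): S=96.2831. Δ = (V_up−V_dn)/(S_up−S_dn) = (212.5100−282.2700)/(123.2424−68.3610) = -1.2711. V = [p*·212.5100 + (1−p*)·282.2700]/1.04 = 232.5795. B = V − Δ·S = 354.9654.
(2,1): S=173.5808. Δ = (V_up−V_dn)/(S_up−S_dn) = (149.1400−212.5100)/(222.1834−123.2424) = -0.6405. V = [p*·149.1400 + (1−p*)·212.5100]/1.04 = 169.0597. B = V − Δ·S = 280.2352.
(2,2): S=312.9344. Δ = (V_up−V_dn)/(S_up−S_dn) = (7.1900−149.1400)/(400.5560−222.1834) = -0.7958. V = [p*·7.1900 + (1−p*)·149.1400]/1.04 = 64.3831. B = V − Δ·S = 313.4182.
(1,0): S=135.6100. Δ = (V_up−V_dn)/(S_up−S_dn) = (169.0597−232.5795)/(173.5808−96.2831) = -0.8218. V = [p*·169.0597 + (1−p*)·232.5795]/1.04 = 188.2739. B = V − Δ·S = 299.7120.
(1,1): S=244.4800. Δ = (V_up−V_dn)/(S_up−S_dn) = (64.3831−169.0597)/(312.9344−173.5808) = -0.7512. V = [p*·64.3831 + (1−p*)·169.0597]/1.04 = 104.2860. B = V − Δ·S = 287.9292.
(0,0): S=191.0000. Δ = (V_up−V_dn)/(S_up−S_dn) = (104.2860−188.2739)/(244.4800−135.6100) = -0.7715. V = [p*·104.2860 + (1−p*)·188.2739]/1.04 = 134.2782. B = V − Δ·S = 281.6254.
Self-financing check: at every node Δ·S+B equals the discounted successor values.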